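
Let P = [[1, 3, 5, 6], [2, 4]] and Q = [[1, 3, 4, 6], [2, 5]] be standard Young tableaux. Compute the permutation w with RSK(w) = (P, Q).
Reverse the RSK construction: for i from n down to 1, find the cell of Q containing i, remove the entry at that cell from P, and reverse-bump it up through P; the value ejected from row 1 is w(i).

Step i=6: Q has 6 at row 1, column 4; remove that cell from P, ejecting 6. So w(6) = 6. P is now [[1, 3, 5], [2, 4]].
Step i=5: Q has 5 at row 2, column 2; remove 4 from row 2 of P and reverse-bump: 4 enters row 1 and ejects 3. So w(5) = 3. P is now [[1, 4, 5], [2]].
Step i=4: Q has 4 at row 1, column 3; remove that cell from P, ejecting 5. So w(4) = 5. P is now [[1, 4], [2]].
Step i=3: Q has 3 at row 1, column 2; remove that cell from P, ejecting 4. So w(3) = 4. P is now [[1], [2]].
Step i=2: Q has 2 at row 2, column 1; remove 2 from row 2 of P and reverse-bump: 2 enters row 1 and ejects 1. So w(2) = 1. P is now [[2]].
Step i=1: Q has 1 at row 1, column 1; remove that cell from P, ejecting 2. So w(1) = 2. P is now [].

So w = 2 1 4 5 3 6.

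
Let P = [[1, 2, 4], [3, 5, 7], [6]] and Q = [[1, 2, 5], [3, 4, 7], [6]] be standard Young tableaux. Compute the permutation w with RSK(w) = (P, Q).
3 6 1 5 7 2 4

Reverse the RSK construction: for i from n down to 1, find the cell of Q containing i, remove the entry at that cell from P, and reverse-bump it up through P; the value ejected from row 1 is w(i).

Step i=7: Q has 7 at row 2, column 3; remove 7 from row 2 of P and reverse-bump: 7 enters row 1 and ejects 4. So w(7) = 4. P is now [[1, 2, 7], [3, 5], [6]].
Step i=6: Q has 6 at row 3, column 1; remove 6 from row 3 of P and reverse-bump: 6 enters row 2 and ejects 5; 5 enters row 1 and ejects 2. So w(6) = 2. P is now [[1, 5, 7], [3, 6]].
Step i=5: Q has 5 at row 1, column 3; remove that cell from P, ejecting 7. So w(5) = 7. P is now [[1, 5], [3, 6]].
Step i=4: Q has 4 at row 2, column 2; remove 6 from row 2 of P and reverse-bump: 6 enters row 1 and ejects 5. So w(4) = 5. P is now [[1, 6], [3]].
Step i=3: Q has 3 at row 2, column 1; remove 3 from row 2 of P and reverse-bump: 3 enters row 1 and ejects 1. So w(3) = 1. P is now [[3, 6]].
Step i=2: Q has 2 at row 1, column 2; remove that cell from P, ejecting 6. So w(2) = 6. P is now [[3]].
Step i=1: Q has 1 at row 1, column 1; remove that cell from P, ejecting 3. So w(1) = 3. P is now [].

So w = 3 6 1 5 7 2 4.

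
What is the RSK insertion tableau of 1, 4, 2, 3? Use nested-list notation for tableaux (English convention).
P = [[1, 2, 3], [4]]

Insert 1: appended to row 1. P = [[1]].
Insert 4: appended to row 1. P = [[1, 4]].
Insert 2: 2 bumps 4 from row 1; 4 starts row 2. P = [[1, 2], [4]].
Insert 3: appended to row 1. P = [[1, 2, 3], [4]].

So P = [[1, 2, 3], [4]].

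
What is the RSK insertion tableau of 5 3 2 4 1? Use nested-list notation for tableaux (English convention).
P = [[1, 4], [2], [3], [5]]

Insert 5: appended to row 1. P = [[5]].
Insert 3: 3 bumps 5 from row 1; 5 starts row 2. P = [[3], [5]].
Insert 2: 2 bumps 3 from row 1; 3 bumps 5 from row 2; 5 starts row 3. P = [[2], [3], [5]].
Insert 4: appended to row 1. P = [[2, 4], [3], [5]].
Insert 1: 1 bumps 2 from row 1; 2 bumps 3 from row 2; 3 bumps 5 from row 3; 5 starts row 4. P = [[1, 4], [2], [3], [5]].

So P = [[1, 4], [2], [3], [5]].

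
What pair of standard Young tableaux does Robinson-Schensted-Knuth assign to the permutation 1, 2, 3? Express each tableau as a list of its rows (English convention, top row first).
P = [[1, 2, 3]], Q = [[1, 2, 3]]

Insert each entry of the permutation into P by Schensted row insertion, recording in Q the position of each new cell.

Insert 1: appended to row 1. P = [[1]].
Insert 2: appended to row 1. P = [[1, 2]].
Insert 3: appended to row 1. P = [[1, 2, 3]].

So P = [[1, 2, 3]], Q = [[1, 2, 3]].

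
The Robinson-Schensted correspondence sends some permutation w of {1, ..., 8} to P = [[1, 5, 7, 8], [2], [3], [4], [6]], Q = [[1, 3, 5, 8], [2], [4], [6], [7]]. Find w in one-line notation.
Reverse the RSK construction: for i from n down to 1, find the cell of Q containing i, remove the entry at that cell from P, and reverse-bump it up through P; the value ejected from row 1 is w(i).

Step i=8: Q has 8 at row 1, column 4; remove that cell from P, ejecting 8. So w(8) = 8. P is now [[1, 5, 7], [2], [3], [4], [6]].
Step i=7: Q has 7 at row 5, column 1; remove 6 from row 5 of P and reverse-bump: 6 enters row 4 and ejects 4; 4 enters row 3 and ejects 3; 3 enters row 2 and ejects 2; 2 enters row 1 and ejects 1. So w(7) = 1. P is now [[2, 5, 7], [3], [4], [6]].
Step i=6: Q has 6 at row 4, column 1; remove 6 from row 4 of P and reverse-bump: 6 enters row 3 and ejects 4; 4 enters row 2 and ejects 3; 3 enters row 1 and ejects 2. So w(6) = 2. P is now [[3, 5, 7], [4], [6]].
Step i=5: Q has 5 at row 1, column 3; remove that cell from P, ejecting 7. So w(5) = 7. P is now [[3, 5], [4], [6]].
Step i=4: Q has 4 at row 3, column 1; remove 6 from row 3 of P and reverse-bump: 6 enters row 2 and ejects 4; 4 enters row 1 and ejects 3. So w(4) = 3. P is now [[4, 5], [6]].
Step i=3: Q has 3 at row 1, column 2; remove that cell from P, ejecting 5. So w(3) = 5. P is now [[4], [6]].
Step i=2: Q has 2 at row 2, column 1; remove 6 from row 2 of P and reverse-bump: 6 enters row 1 and ejects 4. So w(2) = 4. P is now [[6]].
Step i=1: Q has 1 at row 1, column 1; remove that cell from P, ejecting 6. So w(1) = 6. P is now [].

So w = 6 4 5 3 7 2 1 8.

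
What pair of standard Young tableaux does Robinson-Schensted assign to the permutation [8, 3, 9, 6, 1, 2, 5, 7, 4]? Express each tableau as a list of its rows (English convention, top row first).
P = [[1, 2, 4, 7], [3, 5], [6, 9], [8]], Q = [[1, 3, 7, 8], [2, 4], [5, 6], [9]]

Insert each entry of the permutation into P by Schensted row insertion, recording in Q the position of each new cell.

Insert 8: appended to row 1. P = [[8]].
Insert 3: 3 bumps 8 from row 1; 8 starts row 2. P = [[3], [8]].
Insert 9: appended to row 1. P = [[3, 9], [8]].
Insert 6: 6 bumps 9 from row 1; 9 appends to row 2. P = [[3, 6], [8, 9]].
Insert 1: 1 bumps 3 from row 1; 3 bumps 8 from row 2; 8 starts row 3. P = [[1, 6], [3, 9], [8]].
Insert 2: 2 bumps 6 from row 1; 6 bumps 9 from row 2; 9 appends to row 3. P = [[1, 2], [3, 6], [8, 9]].
Insert 5: appended to row 1. P = [[1, 2, 5], [3, 6], [8, 9]].
Insert 7: appended to row 1. P = [[1, 2, 5, 7], [3, 6], [8, 9]].
Insert 4: 4 bumps 5 from row 1; 5 bumps 6 from row 2; 6 bumps 8 from row 3; 8 starts row 4. P = [[1, 2, 4, 7], [3, 5], [6, 9], [8]].

So P = [[1, 2, 4, 7], [3, 5], [6, 9], [8]], Q = [[1, 3, 7, 8], [2, 4], [5, 6], [9]].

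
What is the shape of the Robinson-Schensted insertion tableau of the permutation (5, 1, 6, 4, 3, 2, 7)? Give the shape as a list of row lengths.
[3, 2, 1, 1]

Row-insert each entry into an empty tableau.

After inserting 5: P = [[5]].
After inserting 1: P = [[1], [5]].
After inserting 6: P = [[1, 6], [5]].
After inserting 4: P = [[1, 4], [5, 6]].
After inserting 3: P = [[1, 3], [4, 6], [5]].
After inserting 2: P = [[1, 2], [3, 6], [4], [5]].
After inserting 7: P = [[1, 2, 7], [3, 6], [4], [5]].

The final insertion tableau P = [[1, 2, 7], [3, 6], [4], [5]] has shape [3, 2, 1, 1].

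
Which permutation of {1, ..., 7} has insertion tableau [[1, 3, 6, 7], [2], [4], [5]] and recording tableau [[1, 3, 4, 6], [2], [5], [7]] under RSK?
Reverse RSK: for i = n, n-1, ..., 1, locate i in Q, remove the corresponding corner cell from P, and reverse-bump its entry up through P; the value ejected from row 1 is w(i).

So w = 5 2 4 6 3 7 1.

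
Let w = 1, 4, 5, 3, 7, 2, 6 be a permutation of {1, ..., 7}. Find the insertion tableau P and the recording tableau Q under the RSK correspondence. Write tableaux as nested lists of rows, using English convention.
P = [[1, 2, 5, 6], [3, 7], [4]], Q = [[1, 2, 3, 5], [4, 7], [6]]

Insert each entry of the permutation into P by Schensted row insertion, recording in Q the position of each new cell.

After inserting 1: P = [[1]].
After inserting 4: P = [[1, 4]].
After inserting 5: P = [[1, 4, 5]].
After inserting 3: P = [[1, 3, 5], [4]].
After inserting 7: P = [[1, 3, 5, 7], [4]].
After inserting 2: P = [[1, 2, 5, 7], [3], [4]].
After inserting 6: P = [[1, 2, 5, 6], [3, 7], [4]].

So P = [[1, 2, 5, 6], [3, 7], [4]], Q = [[1, 2, 3, 5], [4, 7], [6]].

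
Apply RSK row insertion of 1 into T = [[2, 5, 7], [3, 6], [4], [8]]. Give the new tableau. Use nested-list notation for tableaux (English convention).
[[1, 5, 7], [2, 6], [3], [4], [8]]

In row 1, 1 replaces 2 (the leftmost entry greater than 1); 2 is bumped to row 2. In row 2, 2 replaces 3 (the leftmost entry greater than 2); 3 is bumped to row 3. In row 3, 3 replaces 4 (the leftmost entry greater than 3); 4 is bumped to row 4. In row 4, 4 replaces 8 (the leftmost entry greater than 4); 8 is bumped to row 5. 8 starts a new row 5. The new tableau is [[1, 5, 7], [2, 6], [3], [4], [8]].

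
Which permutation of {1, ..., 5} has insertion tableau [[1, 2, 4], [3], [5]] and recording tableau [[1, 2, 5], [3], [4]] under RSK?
1 5 3 2 4

Reverse the RSK construction: for i from n down to 1, find the cell of Q containing i, remove the entry at that cell from P, and reverse-bump it up through P; the value ejected from row 1 is w(i).

Step i=5: Q has 5 at row 1, column 3; remove that cell from P, ejecting 4. So w(5) = 4. P is now [[1, 2], [3], [5]].
Step i=4: Q has 4 at row 3, column 1; remove 5 from row 3 of P and reverse-bump: 5 enters row 2 and ejects 3; 3 enters row 1 and ejects 2. So w(4) = 2. P is now [[1, 3], [5]].
Step i=3: Q has 3 at row 2, column 1; remove 5 from row 2 of P and reverse-bump: 5 enters row 1 and ejects 3. So w(3) = 3. P is now [[1, 5]].
Step i=2: Q has 2 at row 1, column 2; remove that cell from P, ejecting 5. So w(2) = 5. P is now [[1]].
Step i=1: Q has 1 at row 1, column 1; remove that cell from P, ejecting 1. So w(1) = 1. P is now [].

So w = 1 5 3 2 4.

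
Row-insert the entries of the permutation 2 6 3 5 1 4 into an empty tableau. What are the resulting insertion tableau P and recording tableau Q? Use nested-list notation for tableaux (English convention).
P = [[1, 3, 4], [2, 5], [6]], Q = [[1, 2, 4], [3, 6], [5]]

Insert each entry of the permutation into P by Schensted row insertion, recording in Q the position of each new cell.

Insert 2: appended to row 1. P = [[2]], Q = [[1]].
Insert 6: appended to row 1. P = [[2, 6]], Q = [[1, 2]].
Insert 3: 3 bumps 6 from row 1; 6 starts row 2. P = [[2, 3], [6]], Q = [[1, 2], [3]].
Insert 5: appended to row 1. P = [[2, 3, 5], [6]], Q = [[1, 2, 4], [3]].
Insert 1: 1 bumps 2 from row 1; 2 bumps 6 from row 2; 6 starts row 3. P = [[1, 3, 5], [2], [6]], Q = [[1, 2, 4], [3], [5]].
Insert 4: 4 bumps 5 from row 1; 5 appends to row 2. P = [[1, 3, 4], [2, 5], [6]], Q = [[1, 2, 4], [3, 6], [5]].

So P = [[1, 3, 4], [2, 5], [6]], Q = [[1, 2, 4], [3, 6], [5]].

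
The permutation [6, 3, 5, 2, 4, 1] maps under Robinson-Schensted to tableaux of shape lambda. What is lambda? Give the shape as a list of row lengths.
[2, 2, 1, 1]

Row-insert each entry into an empty tableau.

After inserting 6: P = [[6]].
After inserting 3: P = [[3], [6]].
After inserting 5: P = [[3, 5], [6]].
After inserting 2: P = [[2, 5], [3], [6]].
After inserting 4: P = [[2, 4], [3, 5], [6]].
After inserting 1: P = [[1, 4], [2, 5], [3], [6]].

The final insertion tableau P = [[1, 4], [2, 5], [3], [6]] has shape [2, 2, 1, 1].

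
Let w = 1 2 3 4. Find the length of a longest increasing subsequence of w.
4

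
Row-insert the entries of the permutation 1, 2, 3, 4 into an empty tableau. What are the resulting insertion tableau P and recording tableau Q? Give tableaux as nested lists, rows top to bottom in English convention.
P = [[1, 2, 3, 4]], Q = [[1, 2, 3, 4]]

Insert each entry of the permutation into P by Schensted row insertion, recording in Q the position of each new cell.

Insert 1: appended to row 1. P = [[1]].
Insert 2: appended to row 1. P = [[1, 2]].
Insert 3: appended to row 1. P = [[1, 2, 3]].
Insert 4: appended to row 1. P = [[1, 2, 3, 4]].

So P = [[1, 2, 3, 4]], Q = [[1, 2, 3, 4]].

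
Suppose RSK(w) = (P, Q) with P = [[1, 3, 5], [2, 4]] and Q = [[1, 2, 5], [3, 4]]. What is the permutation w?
2 4 1 3 5

Reverse RSK: for i = n, n-1, ..., 1, locate i in Q, remove the corresponding corner cell from P, and reverse-bump its entry up through P; the value ejected from row 1 is w(i).

So w = 2 4 1 3 5.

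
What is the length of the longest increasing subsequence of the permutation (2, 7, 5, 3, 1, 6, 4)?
3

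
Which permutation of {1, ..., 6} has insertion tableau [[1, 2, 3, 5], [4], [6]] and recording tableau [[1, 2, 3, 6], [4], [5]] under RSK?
Reverse the RSK construction: for i from n down to 1, find the cell of Q containing i, remove the entry at that cell from P, and reverse-bump it up through P; the value ejected from row 1 is w(i).

Step i=6: Q has 6 at row 1, column 4; remove that cell from P, ejecting 5. So w(6) = 5. P is now [[1, 2, 3], [4], [6]].
Step i=5: Q has 5 at row 3, column 1; remove 6 from row 3 of P and reverse-bump: 6 enters row 2 and ejects 4; 4 enters row 1 and ejects 3. So w(5) = 3. P is now [[1, 2, 4], [6]].
Step i=4: Q has 4 at row 2, column 1; remove 6 from row 2 of P and reverse-bump: 6 enters row 1 and ejects 4. So w(4) = 4. P is now [[1, 2, 6]].
Step i=3: Q has 3 at row 1, column 3; remove that cell from P, ejecting 6. So w(3) = 6. P is now [[1, 2]].
Step i=2: Q has 2 at row 1, column 2; remove that cell from P, ejecting 2. So w(2) = 2. P is now [[1]].
Step i=1: Q has 1 at row 1, column 1; remove that cell from P, ejecting 1. So w(1) = 1. P is now [].

So w = 1 2 6 4 3 5.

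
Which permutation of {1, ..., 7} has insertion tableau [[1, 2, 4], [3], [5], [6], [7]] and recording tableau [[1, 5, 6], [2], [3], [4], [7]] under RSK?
Reverse the RSK construction: for i from n down to 1, find the cell of Q containing i, remove the entry at that cell from P, and reverse-bump it up through P; the value ejected from row 1 is w(i).

Step i=7: Q has 7 at row 5, column 1; remove 7 from row 5 of P and reverse-bump: 7 enters row 4 and ejects 6; 6 enters row 3 and ejects 5; 5 enters row 2 and ejects 3; 3 enters row 1 and ejects 2. So w(7) = 2. P is now [[1, 3, 4], [5], [6], [7]].
Step i=6: Q has 6 at row 1, column 3; remove that cell from P, ejecting 4. So w(6) = 4. P is now [[1, 3], [5], [6], [7]].
Step i=5: Q has 5 at row 1, column 2; remove that cell from P, ejecting 3. So w(5) = 3. P is now [[1], [5], [6], [7]].
Step i=4: Q has 4 at row 4, column 1; remove 7 from row 4 of P and reverse-bump: 7 enters row 3 and ejects 6; 6 enters row 2 and ejects 5; 5 enters row 1 and ejects 1. So w(4) = 1. P is now [[5], [6], [7]].
Step i=3: Q has 3 at row 3, column 1; remove 7 from row 3 of P and reverse-bump: 7 enters row 2 and ejects 6; 6 enters row 1 and ejects 5. So w(3) = 5. P is now [[6], [7]].
Step i=2: Q has 2 at row 2, column 1; remove 7 from row 2 of P and reverse-bump: 7 enters row 1 and ejects 6. So w(2) = 6. P is now [[7]].
Step i=1: Q has 1 at row 1, column 1; remove that cell from P, ejecting 7. So w(1) = 7. P is now [].

So w = 7 6 5 1 3 4 2.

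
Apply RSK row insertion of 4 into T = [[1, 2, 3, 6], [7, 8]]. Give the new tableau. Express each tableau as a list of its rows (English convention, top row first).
[[1, 2, 3, 4], [6, 8], [7]]

In row 1, 4 replaces 6 (the leftmost entry greater than 4); 6 is bumped to row 2. In row 2, 6 replaces 7 (the leftmost entry greater than 6); 7 is bumped to row 3. 7 starts a new row 3. The new tableau is [[1, 2, 3, 4], [6, 8], [7]].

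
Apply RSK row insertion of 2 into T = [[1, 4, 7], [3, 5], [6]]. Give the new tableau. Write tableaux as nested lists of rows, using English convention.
In row 1, 2 replaces 4 (the leftmost entry greater than 2); 4 is bumped to row 2. In row 2, 4 replaces 5 (the leftmost entry greater than 4); 5 is bumped to row 3. In row 3, 5 replaces 6 (the leftmost entry greater than 5); 6 is bumped to row 4. 6 starts a new row 4. The new tableau is [[1, 2, 7], [3, 4], [5], [6]].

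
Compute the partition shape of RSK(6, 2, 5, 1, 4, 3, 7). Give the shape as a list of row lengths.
Row-insert each entry into an empty tableau.

After inserting 6: P = [[6]].
After inserting 2: P = [[2], [6]].
After inserting 5: P = [[2, 5], [6]].
After inserting 1: P = [[1, 5], [2], [6]].
After inserting 4: P = [[1, 4], [2, 5], [6]].
After inserting 3: P = [[1, 3], [2, 4], [5], [6]].
After inserting 7: P = [[1, 3, 7], [2, 4], [5], [6]].

The final insertion tableau P = [[1, 3, 7], [2, 4], [5], [6]] has shape [3, 2, 1, 1].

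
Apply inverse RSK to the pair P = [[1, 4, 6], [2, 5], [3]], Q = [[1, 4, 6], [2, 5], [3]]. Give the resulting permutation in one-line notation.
3 2 1 5 4 6

Reverse the RSK construction: for i from n down to 1, find the cell of Q containing i, remove the entry at that cell from P, and reverse-bump it up through P; the value ejected from row 1 is w(i).

Step i=6: Q has 6 at row 1, column 3; remove that cell from P, ejecting 6. So w(6) = 6. P is now [[1, 4], [2, 5], [3]].
Step i=5: Q has 5 at row 2, column 2; remove 5 from row 2 of P and reverse-bump: 5 enters row 1 and ejects 4. So w(5) = 4. P is now [[1, 5], [2], [3]].
Step i=4: Q has 4 at row 1, column 2; remove that cell from P, ejecting 5. So w(4) = 5. P is now [[1], [2], [3]].
Step i=3: Q has 3 at row 3, column 1; remove 3 from row 3 of P and reverse-bump: 3 enters row 2 and ejects 2; 2 enters row 1 and ejects 1. So w(3) = 1. P is now [[2], [3]].
Step i=2: Q has 2 at row 2, column 1; remove 3 from row 2 of P and reverse-bump: 3 enters row 1 and ejects 2. So w(2) = 2. P is now [[3]].
Step i=1: Q has 1 at row 1, column 1; remove that cell from P, ejecting 3. So w(1) = 3. P is now [].

So w = 3 2 1 5 4 6.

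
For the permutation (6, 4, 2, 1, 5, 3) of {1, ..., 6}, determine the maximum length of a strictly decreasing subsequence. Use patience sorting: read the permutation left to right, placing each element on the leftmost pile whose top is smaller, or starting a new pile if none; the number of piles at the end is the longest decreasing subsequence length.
6: new pile. tops = [6]
4: new pile. tops = [6, 4]
2: new pile. tops = [6, 4, 2]
1: new pile. tops = [6, 4, 2, 1]
5: onto pile 2 (replacing 4). tops = [6, 5, 2, 1]
3: onto pile 3 (replacing 2). tops = [6, 5, 3, 1]

4 piles, so the longest decreasing subsequence has length 4.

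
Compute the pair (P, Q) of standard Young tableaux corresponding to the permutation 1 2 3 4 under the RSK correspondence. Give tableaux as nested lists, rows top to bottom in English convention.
Insert each entry of the permutation into P by Schensted row insertion, recording in Q the position of each new cell.

Insert 1: appended to row 1. P = [[1]], Q = [[1]].
Insert 2: appended to row 1. P = [[1, 2]], Q = [[1, 2]].
Insert 3: appended to row 1. P = [[1, 2, 3]], Q = [[1, 2, 3]].
Insert 4: appended to row 1. P = [[1, 2, 3, 4]], Q = [[1, 2, 3, 4]].

So P = [[1, 2, 3, 4]], Q = [[1, 2, 3, 4]].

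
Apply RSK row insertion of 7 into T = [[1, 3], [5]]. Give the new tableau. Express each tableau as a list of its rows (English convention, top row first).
[[1, 3, 7], [5]]

7 is larger than every entry of row 1, so it is appended to row 1. The new tableau is [[1, 3, 7], [5]].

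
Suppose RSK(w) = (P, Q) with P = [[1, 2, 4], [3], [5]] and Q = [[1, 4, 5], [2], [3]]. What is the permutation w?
5 3 1 2 4

Reverse RSK: for i = n, n-1, ..., 1, locate i in Q, remove the corresponding corner cell from P, and reverse-bump its entry up through P; the value ejected from row 1 is w(i).

So w = 5 3 1 2 4.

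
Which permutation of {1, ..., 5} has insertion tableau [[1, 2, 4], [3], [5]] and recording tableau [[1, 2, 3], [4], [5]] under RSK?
1 3 5 4 2

Reverse the RSK construction: for i from n down to 1, find the cell of Q containing i, remove the entry at that cell from P, and reverse-bump it up through P; the value ejected from row 1 is w(i).

Step i=5: Q has 5 at row 3, column 1; remove 5 from row 3 of P and reverse-bump: 5 enters row 2 and ejects 3; 3 enters row 1 and ejects 2. So w(5) = 2. P is now [[1, 3, 4], [5]].
Step i=4: Q has 4 at row 2, column 1; remove 5 from row 2 of P and reverse-bump: 5 enters row 1 and ejects 4. So w(4) = 4. P is now [[1, 3, 5]].
Step i=3: Q has 3 at row 1, column 3; remove that cell from P, ejecting 5. So w(3) = 5. P is now [[1, 3]].
Step i=2: Q has 2 at row 1, column 2; remove that cell from P, ejecting 3. So w(2) = 3. P is now [[1]].
Step i=1: Q has 1 at row 1, column 1; remove that cell from P, ejecting 1. So w(1) = 1. P is now [].

So w = 1 3 5 4 2.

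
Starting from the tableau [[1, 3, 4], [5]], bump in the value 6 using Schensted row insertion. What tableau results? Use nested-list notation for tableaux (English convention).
[[1, 3, 4, 6], [5]]

6 is larger than every entry of row 1, so it is appended to row 1. The new tableau is [[1, 3, 4, 6], [5]].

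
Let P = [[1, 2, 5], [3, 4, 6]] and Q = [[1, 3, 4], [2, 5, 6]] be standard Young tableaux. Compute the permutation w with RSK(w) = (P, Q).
Reverse the RSK construction: for i from n down to 1, find the cell of Q containing i, remove the entry at that cell from P, and reverse-bump it up through P; the value ejected from row 1 is w(i).

Step i=6: Q has 6 at row 2, column 3; remove 6 from row 2 of P and reverse-bump: 6 enters row 1 and ejects 5. So w(6) = 5. P is now [[1, 2, 6], [3, 4]].
Step i=5: Q has 5 at row 2, column 2; remove 4 from row 2 of P and reverse-bump: 4 enters row 1 and ejects 2. So w(5) = 2. P is now [[1, 4, 6], [3]].
Step i=4: Q has 4 at row 1, column 3; remove that cell from P, ejecting 6. So w(4) = 6. P is now [[1, 4], [3]].
Step i=3: Q has 3 at row 1, column 2; remove that cell from P, ejecting 4. So w(3) = 4. P is now [[1], [3]].
Step i=2: Q has 2 at row 2, column 1; remove 3 from row 2 of P and reverse-bump: 3 enters row 1 and ejects 1. So w(2) = 1. P is now [[3]].
Step i=1: Q has 1 at row 1, column 1; remove that cell from P, ejecting 3. So w(1) = 3. P is now [].

So w = 3 1 4 6 2 5.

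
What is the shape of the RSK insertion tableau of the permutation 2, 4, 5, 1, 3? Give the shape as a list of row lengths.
[3, 2]

Row-insert each entry into an empty tableau.

After inserting 2: P = [[2]].
After inserting 4: P = [[2, 4]].
After inserting 5: P = [[2, 4, 5]].
After inserting 1: P = [[1, 4, 5], [2]].
After inserting 3: P = [[1, 3, 5], [2, 4]].

The final insertion tableau P = [[1, 3, 5], [2, 4]] has shape [3, 2].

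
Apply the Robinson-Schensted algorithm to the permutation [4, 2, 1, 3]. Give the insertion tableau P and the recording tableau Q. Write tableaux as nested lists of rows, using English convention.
P = [[1, 3], [2], [4]], Q = [[1, 4], [2], [3]]

Insert each entry of the permutation into P by Schensted row insertion, recording in Q the position of each new cell.

Insert 4: appended to row 1. P = [[4]], Q = [[1]].
Insert 2: 2 bumps 4 from row 1; 4 starts row 2. P = [[2], [4]], Q = [[1], [2]].
Insert 1: 1 bumps 2 from row 1; 2 bumps 4 from row 2; 4 starts row 3. P = [[1], [2], [4]], Q = [[1], [2], [3]].
Insert 3: appended to row 1. P = [[1, 3], [2], [4]], Q = [[1, 4], [2], [3]].

So P = [[1, 3], [2], [4]], Q = [[1, 4], [2], [3]].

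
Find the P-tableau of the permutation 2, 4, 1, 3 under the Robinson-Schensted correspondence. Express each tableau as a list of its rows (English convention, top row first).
Insert 2: appended to row 1. P = [[2]].
Insert 4: appended to row 1. P = [[2, 4]].
Insert 1: 1 bumps 2 from row 1; 2 starts row 2. P = [[1, 4], [2]].
Insert 3: 3 bumps 4 from row 1; 4 appends to row 2. P = [[1, 3], [2, 4]].

So P = [[1, 3], [2, 4]].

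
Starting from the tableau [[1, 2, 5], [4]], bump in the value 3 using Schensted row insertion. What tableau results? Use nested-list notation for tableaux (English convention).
[[1, 2, 3], [4, 5]]

In row 1, 3 replaces 5 (the leftmost entry greater than 3); 5 is bumped to row 2. 5 is appended to row 2. The new tableau is [[1, 2, 3], [4, 5]].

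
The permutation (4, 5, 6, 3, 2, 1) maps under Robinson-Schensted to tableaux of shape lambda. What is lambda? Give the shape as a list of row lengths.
Row-insert each entry into an empty tableau.

After inserting 4: P = [[4]].
After inserting 5: P = [[4, 5]].
After inserting 6: P = [[4, 5, 6]].
After inserting 3: P = [[3, 5, 6], [4]].
After inserting 2: P = [[2, 5, 6], [3], [4]].
After inserting 1: P = [[1, 5, 6], [2], [3], [4]].

The final insertion tableau P = [[1, 5, 6], [2], [3], [4]] has shape [3, 1, 1, 1].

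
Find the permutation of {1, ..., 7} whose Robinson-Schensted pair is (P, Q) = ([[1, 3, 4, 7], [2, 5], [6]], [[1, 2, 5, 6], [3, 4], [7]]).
2 6 1 3 5 7 4

Reverse the RSK construction: for i from n down to 1, find the cell of Q containing i, remove the entry at that cell from P, and reverse-bump it up through P; the value ejected from row 1 is w(i).

Step i=7: Q has 7 at row 3, column 1; remove 6 from row 3 of P and reverse-bump: 6 enters row 2 and ejects 5; 5 enters row 1 and ejects 4. So w(7) = 4. P is now [[1, 3, 5, 7], [2, 6]].
Step i=6: Q has 6 at row 1, column 4; remove that cell from P, ejecting 7. So w(6) = 7. P is now [[1, 3, 5], [2, 6]].
Step i=5: Q has 5 at row 1, column 3; remove that cell from P, ejecting 5. So w(5) = 5. P is now [[1, 3], [2, 6]].
Step i=4: Q has 4 at row 2, column 2; remove 6 from row 2 of P and reverse-bump: 6 enters row 1 and ejects 3. So w(4) = 3. P is now [[1, 6], [2]].
Step i=3: Q has 3 at row 2, column 1; remove 2 from row 2 of P and reverse-bump: 2 enters row 1 and ejects 1. So w(3) = 1. P is now [[2, 6]].
Step i=2: Q has 2 at row 1, column 2; remove that cell from P, ejecting 6. So w(2) = 6. P is now [[2]].
Step i=1: Q has 1 at row 1, column 1; remove that cell from P, ejecting 2. So w(1) = 2. P is now [].

So w = 2 6 1 3 5 7 4.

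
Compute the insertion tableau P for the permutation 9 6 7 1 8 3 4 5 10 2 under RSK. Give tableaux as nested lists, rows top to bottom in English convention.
Insert 9: appended to row 1. P = [[9]].
Insert 6: 6 bumps 9 from row 1; 9 starts row 2. P = [[6], [9]].
Insert 7: appended to row 1. P = [[6, 7], [9]].
Insert 1: 1 bumps 6 from row 1; 6 bumps 9 from row 2; 9 starts row 3. P = [[1, 7], [6], [9]].
Insert 8: appended to row 1. P = [[1, 7, 8], [6], [9]].
Insert 3: 3 bumps 7 from row 1; 7 appends to row 2. P = [[1, 3, 8], [6, 7], [9]].
Insert 4: 4 bumps 8 from row 1; 8 appends to row 2. P = [[1, 3, 4], [6, 7, 8], [9]].
Insert 5: appended to row 1. P = [[1, 3, 4, 5], [6, 7, 8], [9]].
Insert 10: appended to row 1. P = [[1, 3, 4, 5, 10], [6, 7, 8], [9]].
Insert 2: 2 bumps 3 from row 1; 3 bumps 6 from row 2; 6 bumps 9 from row 3; 9 starts row 4. P = [[1, 2, 4, 5, 10], [3, 7, 8], [6], [9]].

So P = [[1, 2, 4, 5, 10], [3, 7, 8], [6], [9]].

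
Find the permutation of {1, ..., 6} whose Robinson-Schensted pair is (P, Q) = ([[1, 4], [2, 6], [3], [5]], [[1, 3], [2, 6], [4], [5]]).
Reverse the RSK construction: for i from n down to 1, find the cell of Q containing i, remove the entry at that cell from P, and reverse-bump it up through P; the value ejected from row 1 is w(i).

Step i=6: Q has 6 at row 2, column 2; remove 6 from row 2 of P and reverse-bump: 6 enters row 1 and ejects 4. So w(6) = 4. P is now [[1, 6], [2], [3], [5]].
Step i=5: Q has 5 at row 4, column 1; remove 5 from row 4 of P and reverse-bump: 5 enters row 3 and ejects 3; 3 enters row 2 and ejects 2; 2 enters row 1 and ejects 1. So w(5) = 1. P is now [[2, 6], [3], [5]].
Step i=4: Q has 4 at row 3, column 1; remove 5 from row 3 of P and reverse-bump: 5 enters row 2 and ejects 3; 3 enters row 1 and ejects 2. So w(4) = 2. P is now [[3, 6], [5]].
Step i=3: Q has 3 at row 1, column 2; remove that cell from P, ejecting 6. So w(3) = 6. P is now [[3], [5]].
Step i=2: Q has 2 at row 2, column 1; remove 5 from row 2 of P and reverse-bump: 5 enters row 1 and ejects 3. So w(2) = 3. P is now [[5]].
Step i=1: Q has 1 at row 1, column 1; remove that cell from P, ejecting 5. So w(1) = 5. P is now [].

So w = 5 3 6 2 1 4.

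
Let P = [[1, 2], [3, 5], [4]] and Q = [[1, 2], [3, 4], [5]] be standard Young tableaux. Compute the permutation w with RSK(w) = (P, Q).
4 5 1 3 2

Reverse the RSK construction: for i from n down to 1, find the cell of Q containing i, remove the entry at that cell from P, and reverse-bump it up through P; the value ejected from row 1 is w(i).

Step i=5: Q has 5 at row 3, column 1; remove 4 from row 3 of P and reverse-bump: 4 enters row 2 and ejects 3; 3 enters row 1 and ejects 2. So w(5) = 2. P is now [[1, 3], [4, 5]].
Step i=4: Q has 4 at row 2, column 2; remove 5 from row 2 of P and reverse-bump: 5 enters row 1 and ejects 3. So w(4) = 3. P is now [[1, 5], [4]].
Step i=3: Q has 3 at row 2, column 1; remove 4 from row 2 of P and reverse-bump: 4 enters row 1 and ejects 1. So w(3) = 1. P is now [[4, 5]].
Step i=2: Q has 2 at row 1, column 2; remove that cell from P, ejecting 5. So w(2) = 5. P is now [[4]].
Step i=1: Q has 1 at row 1, column 1; remove that cell from P, ejecting 4. So w(1) = 4. P is now [].

So w = 4 5 1 3 2.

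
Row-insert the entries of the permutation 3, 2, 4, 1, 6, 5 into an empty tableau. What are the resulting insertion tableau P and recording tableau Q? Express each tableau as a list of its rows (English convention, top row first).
Insert each entry of the permutation into P by Schensted row insertion, recording in Q the position of each new cell.

Insert 3: appended to row 1. P = [[3]].
Insert 2: 2 bumps 3 from row 1; 3 starts row 2. P = [[2], [3]].
Insert 4: appended to row 1. P = [[2, 4], [3]].
Insert 1: 1 bumps 2 from row 1; 2 bumps 3 from row 2; 3 starts row 3. P = [[1, 4], [2], [3]].
Insert 6: appended to row 1. P = [[1, 4, 6], [2], [3]].
Insert 5: 5 bumps 6 from row 1; 6 appends to row 2. P = [[1, 4, 5], [2, 6], [3]].

So P = [[1, 4, 5], [2, 6], [3]], Q = [[1, 3, 5], [2, 6], [4]].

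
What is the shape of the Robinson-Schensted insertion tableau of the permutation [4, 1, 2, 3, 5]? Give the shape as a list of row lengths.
RSK row insertion gives P = [[1, 2, 3, 5], [4]], which has shape [4, 1].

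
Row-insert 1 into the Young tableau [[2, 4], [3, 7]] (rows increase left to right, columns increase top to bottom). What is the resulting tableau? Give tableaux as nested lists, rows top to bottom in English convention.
In row 1, 1 replaces 2 (the leftmost entry greater than 1); 2 is bumped to row 2. In row 2, 2 replaces 3 (the leftmost entry greater than 2); 3 is bumped to row 3. 3 starts a new row 3. The new tableau is [[1, 4], [2, 7], [3]].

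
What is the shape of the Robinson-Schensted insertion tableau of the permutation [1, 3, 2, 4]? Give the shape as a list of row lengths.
[3, 1]

RSK row insertion gives P = [[1, 2, 4], [3]], which has shape [3, 1].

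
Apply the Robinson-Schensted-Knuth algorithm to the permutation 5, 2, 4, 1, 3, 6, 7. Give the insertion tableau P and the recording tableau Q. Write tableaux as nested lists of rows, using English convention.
Insert each entry of the permutation into P by Schensted row insertion, recording in Q the position of each new cell.

Insert 5: appended to row 1. P = [[5]].
Insert 2: 2 bumps 5 from row 1; 5 starts row 2. P = [[2], [5]].
Insert 4: appended to row 1. P = [[2, 4], [5]].
Insert 1: 1 bumps 2 from row 1; 2 bumps 5 from row 2; 5 starts row 3. P = [[1, 4], [2], [5]].
Insert 3: 3 bumps 4 from row 1; 4 appends to row 2. P = [[1, 3], [2, 4], [5]].
Insert 6: appended to row 1. P = [[1, 3, 6], [2, 4], [5]].
Insert 7: appended to row 1. P = [[1, 3, 6, 7], [2, 4], [5]].

So P = [[1, 3, 6, 7], [2, 4], [5]], Q = [[1, 3, 6, 7], [2, 5], [4]].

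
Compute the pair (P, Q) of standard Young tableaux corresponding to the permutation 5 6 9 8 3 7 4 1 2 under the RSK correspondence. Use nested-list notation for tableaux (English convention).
P = [[1, 2, 7], [3, 4], [5, 6], [8], [9]], Q = [[1, 2, 3], [4, 6], [5, 9], [7], [8]]

Insert each entry of the permutation into P by Schensted row insertion, recording in Q the position of each new cell.

Insert 5: appended to row 1. P = [[5]].
Insert 6: appended to row 1. P = [[5, 6]].
Insert 9: appended to row 1. P = [[5, 6, 9]].
Insert 8: 8 bumps 9 from row 1; 9 starts row 2. P = [[5, 6, 8], [9]].
Insert 3: 3 bumps 5 from row 1; 5 bumps 9 from row 2; 9 starts row 3. P = [[3, 6, 8], [5], [9]].
Insert 7: 7 bumps 8 from row 1; 8 appends to row 2. P = [[3, 6, 7], [5, 8], [9]].
Insert 4: 4 bumps 6 from row 1; 6 bumps 8 from row 2; 8 bumps 9 from row 3; 9 starts row 4. P = [[3, 4, 7], [5, 6], [8], [9]].
Insert 1: 1 bumps 3 from row 1; 3 bumps 5 from row 2; 5 bumps 8 from row 3; 8 bumps 9 from row 4; 9 starts row 5. P = [[1, 4, 7], [3, 6], [5], [8], [9]].
Insert 2: 2 bumps 4 from row 1; 4 bumps 6 from row 2; 6 appends to row 3. P = [[1, 2, 7], [3, 4], [5, 6], [8], [9]].

So P = [[1, 2, 7], [3, 4], [5, 6], [8], [9]], Q = [[1, 2, 3], [4, 6], [5, 9], [7], [8]].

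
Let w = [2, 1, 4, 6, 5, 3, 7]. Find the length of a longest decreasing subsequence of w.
3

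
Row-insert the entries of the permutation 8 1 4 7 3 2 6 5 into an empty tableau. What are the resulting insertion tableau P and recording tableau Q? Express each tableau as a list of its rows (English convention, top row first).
P = [[1, 2, 5], [3, 6], [4, 7], [8]], Q = [[1, 3, 4], [2, 7], [5, 8], [6]]

Insert each entry of the permutation into P by Schensted row insertion, recording in Q the position of each new cell.

Insert 8: appended to row 1. P = [[8]], Q = [[1]].
Insert 1: 1 bumps 8 from row 1; 8 starts row 2. P = [[1], [8]], Q = [[1], [2]].
Insert 4: appended to row 1. P = [[1, 4], [8]], Q = [[1, 3], [2]].
Insert 7: appended to row 1. P = [[1, 4, 7], [8]], Q = [[1, 3, 4], [2]].
Insert 3: 3 bumps 4 from row 1; 4 bumps 8 from row 2; 8 starts row 3. P = [[1, 3, 7], [4], [8]], Q = [[1, 3, 4], [2], [5]].
Insert 2: 2 bumps 3 from row 1; 3 bumps 4 from row 2; 4 bumps 8 from row 3; 8 starts row 4. P = [[1, 2, 7], [3], [4], [8]], Q = [[1, 3, 4], [2], [5], [6]].
Insert 6: 6 bumps 7 from row 1; 7 appends to row 2. P = [[1, 2, 6], [3, 7], [4], [8]], Q = [[1, 3, 4], [2, 7], [5], [6]].
Insert 5: 5 bumps 6 from row 1; 6 bumps 7 from row 2; 7 appends to row 3. P = [[1, 2, 5], [3, 6], [4, 7], [8]], Q = [[1, 3, 4], [2, 7], [5, 8], [6]].

So P = [[1, 2, 5], [3, 6], [4, 7], [8]], Q = [[1, 3, 4], [2, 7], [5, 8], [6]].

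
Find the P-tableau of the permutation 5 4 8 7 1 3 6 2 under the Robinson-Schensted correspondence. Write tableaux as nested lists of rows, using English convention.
Insert 5: appended to row 1. P = [[5]].
Insert 4: 4 bumps 5 from row 1; 5 starts row 2. P = [[4], [5]].
Insert 8: appended to row 1. P = [[4, 8], [5]].
Insert 7: 7 bumps 8 from row 1; 8 appends to row 2. P = [[4, 7], [5, 8]].
Insert 1: 1 bumps 4 from row 1; 4 bumps 5 from row 2; 5 starts row 3. P = [[1, 7], [4, 8], [5]].
Insert 3: 3 bumps 7 from row 1; 7 bumps 8 from row 2; 8 appends to row 3. P = [[1, 3], [4, 7], [5, 8]].
Insert 6: appended to row 1. P = [[1, 3, 6], [4, 7], [5, 8]].
Insert 2: 2 bumps 3 from row 1; 3 bumps 4 from row 2; 4 bumps 5 from row 3; 5 starts row 4. P = [[1, 2, 6], [3, 7], [4, 8], [5]].

So P = [[1, 2, 6], [3, 7], [4, 8], [5]].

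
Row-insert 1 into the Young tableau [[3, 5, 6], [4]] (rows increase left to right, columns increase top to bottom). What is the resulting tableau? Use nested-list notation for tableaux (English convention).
In row 1, 1 replaces 3 (the leftmost entry greater than 1); 3 is bumped to row 2. In row 2, 3 replaces 4 (the leftmost entry greater than 3); 4 is bumped to row 3. 4 starts a new row 3. The new tableau is [[1, 5, 6], [3], [4]].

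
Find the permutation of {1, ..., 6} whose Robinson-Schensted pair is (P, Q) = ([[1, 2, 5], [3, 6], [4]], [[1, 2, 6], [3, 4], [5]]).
Reverse the RSK construction: for i from n down to 1, find the cell of Q containing i, remove the entry at that cell from P, and reverse-bump it up through P; the value ejected from row 1 is w(i).

Step i=6: Q has 6 at row 1, column 3; remove that cell from P, ejecting 5. So w(6) = 5. P is now [[1, 2], [3, 6], [4]].
Step i=5: Q has 5 at row 3, column 1; remove 4 from row 3 of P and reverse-bump: 4 enters row 2 and ejects 3; 3 enters row 1 and ejects 2. So w(5) = 2. P is now [[1, 3], [4, 6]].
Step i=4: Q has 4 at row 2, column 2; remove 6 from row 2 of P and reverse-bump: 6 enters row 1 and ejects 3. So w(4) = 3. P is now [[1, 6], [4]].
Step i=3: Q has 3 at row 2, column 1; remove 4 from row 2 of P and reverse-bump: 4 enters row 1 and ejects 1. So w(3) = 1. P is now [[4, 6]].
Step i=2: Q has 2 at row 1, column 2; remove that cell from P, ejecting 6. So w(2) = 6. P is now [[4]].
Step i=1: Q has 1 at row 1, column 1; remove that cell from P, ejecting 4. So w(1) = 4. P is now [].

So w = 4 6 1 3 2 5.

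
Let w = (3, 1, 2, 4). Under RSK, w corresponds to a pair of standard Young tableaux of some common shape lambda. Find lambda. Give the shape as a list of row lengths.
[3, 1]

Row-insert each entry into an empty tableau.

After inserting 3: P = [[3]].
After inserting 1: P = [[1], [3]].
After inserting 2: P = [[1, 2], [3]].
After inserting 4: P = [[1, 2, 4], [3]].

The final insertion tableau P = [[1, 2, 4], [3]] has shape [3, 1].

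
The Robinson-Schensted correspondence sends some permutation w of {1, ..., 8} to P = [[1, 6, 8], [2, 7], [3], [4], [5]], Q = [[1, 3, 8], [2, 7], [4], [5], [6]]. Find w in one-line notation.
Reverse RSK: for i = n, n-1, ..., 1, locate i in Q, remove the corresponding corner cell from P, and reverse-bump its entry up through P; the value ejected from row 1 is w(i).

So w = 5 4 7 3 2 1 6 8.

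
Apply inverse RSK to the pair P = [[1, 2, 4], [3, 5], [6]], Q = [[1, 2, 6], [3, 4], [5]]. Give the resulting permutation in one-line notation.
Reverse the RSK construction: for i from n down to 1, find the cell of Q containing i, remove the entry at that cell from P, and reverse-bump it up through P; the value ejected from row 1 is w(i).

Step i=6: Q has 6 at row 1, column 3; remove that cell from P, ejecting 4. So w(6) = 4. P is now [[1, 2], [3, 5], [6]].
Step i=5: Q has 5 at row 3, column 1; remove 6 from row 3 of P and reverse-bump: 6 enters row 2 and ejects 5; 5 enters row 1 and ejects 2. So w(5) = 2. P is now [[1, 5], [3, 6]].
Step i=4: Q has 4 at row 2, column 2; remove 6 from row 2 of P and reverse-bump: 6 enters row 1 and ejects 5. So w(4) = 5. P is now [[1, 6], [3]].
Step i=3: Q has 3 at row 2, column 1; remove 3 from row 2 of P and reverse-bump: 3 enters row 1 and ejects 1. So w(3) = 1. P is now [[3, 6]].
Step i=2: Q has 2 at row 1, column 2; remove that cell from P, ejecting 6. So w(2) = 6. P is now [[3]].
Step i=1: Q has 1 at row 1, column 1; remove that cell from P, ejecting 3. So w(1) = 3. P is now [].

So w = 3 6 1 5 2 4.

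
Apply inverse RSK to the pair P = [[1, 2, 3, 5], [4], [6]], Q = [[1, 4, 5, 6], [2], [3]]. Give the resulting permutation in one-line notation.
6 4 1 2 3 5

Reverse the RSK construction: for i from n down to 1, find the cell of Q containing i, remove the entry at that cell from P, and reverse-bump it up through P; the value ejected from row 1 is w(i).

Step i=6: Q has 6 at row 1, column 4; remove that cell from P, ejecting 5. So w(6) = 5. P is now [[1, 2, 3], [4], [6]].
Step i=5: Q has 5 at row 1, column 3; remove that cell from P, ejecting 3. So w(5) = 3. P is now [[1, 2], [4], [6]].
Step i=4: Q has 4 at row 1, column 2; remove that cell from P, ejecting 2. So w(4) = 2. P is now [[1], [4], [6]].
Step i=3: Q has 3 at row 3, column 1; remove 6 from row 3 of P and reverse-bump: 6 enters row 2 and ejects 4; 4 enters row 1 and ejects 1. So w(3) = 1. P is now [[4], [6]].
Step i=2: Q has 2 at row 2, column 1; remove 6 from row 2 of P and reverse-bump: 6 enters row 1 and ejects 4. So w(2) = 4. P is now [[6]].
Step i=1: Q has 1 at row 1, column 1; remove that cell from P, ejecting 6. So w(1) = 6. P is now [].

So w = 6 4 1 2 3 5.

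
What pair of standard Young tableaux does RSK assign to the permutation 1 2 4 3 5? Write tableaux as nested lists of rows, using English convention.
Insert each entry of the permutation into P by Schensted row insertion, recording in Q the position of each new cell.

After inserting 1: P = [[1]].
After inserting 2: P = [[1, 2]].
After inserting 4: P = [[1, 2, 4]].
After inserting 3: P = [[1, 2, 3], [4]].
After inserting 5: P = [[1, 2, 3, 5], [4]].

So P = [[1, 2, 3, 5], [4]], Q = [[1, 2, 3, 5], [4]].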